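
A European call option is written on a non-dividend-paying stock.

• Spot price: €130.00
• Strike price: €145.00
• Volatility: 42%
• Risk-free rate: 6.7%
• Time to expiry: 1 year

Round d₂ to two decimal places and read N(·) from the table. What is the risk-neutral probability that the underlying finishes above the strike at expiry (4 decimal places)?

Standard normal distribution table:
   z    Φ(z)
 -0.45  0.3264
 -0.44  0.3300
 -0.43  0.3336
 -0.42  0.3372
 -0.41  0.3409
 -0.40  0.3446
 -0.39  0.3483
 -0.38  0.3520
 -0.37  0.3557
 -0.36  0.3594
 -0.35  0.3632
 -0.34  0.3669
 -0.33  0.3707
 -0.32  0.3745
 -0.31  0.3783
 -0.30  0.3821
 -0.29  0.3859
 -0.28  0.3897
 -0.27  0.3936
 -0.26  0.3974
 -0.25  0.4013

0.3783

σ√T = 0.42·√1 = 0.4200
d₁ = [ln(130/145) + (0.067 + ½·0.42²)·1] / (σ√T) = (-0.1092 + 0.1552) / 0.4200 = 0.1095 → 0.11
d₂ = 0.1095 − 0.4200 = -0.3105 → -0.31
Risk-neutral Pr[S_T > K] = N(d₂) = N(-0.31) = 0.3783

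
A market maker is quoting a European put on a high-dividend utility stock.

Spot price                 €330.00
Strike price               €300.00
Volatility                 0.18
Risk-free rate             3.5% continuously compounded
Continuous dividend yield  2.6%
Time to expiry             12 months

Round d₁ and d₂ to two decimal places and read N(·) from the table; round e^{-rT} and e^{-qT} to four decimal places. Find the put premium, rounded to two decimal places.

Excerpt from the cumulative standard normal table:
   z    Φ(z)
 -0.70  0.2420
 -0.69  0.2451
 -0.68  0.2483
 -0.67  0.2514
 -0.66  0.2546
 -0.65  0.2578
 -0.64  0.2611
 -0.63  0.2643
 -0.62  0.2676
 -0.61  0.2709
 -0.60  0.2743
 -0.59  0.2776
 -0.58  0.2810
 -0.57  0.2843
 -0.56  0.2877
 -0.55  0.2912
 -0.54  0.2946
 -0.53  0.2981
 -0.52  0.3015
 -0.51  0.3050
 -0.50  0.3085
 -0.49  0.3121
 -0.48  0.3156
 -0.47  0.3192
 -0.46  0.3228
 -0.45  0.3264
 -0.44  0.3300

€9.58

σ√T = 0.18·√1 = 0.1800
d₁ = [ln(330/300) + (0.035 − 0.026 + 0.18²/2)·1] / 0.1800 = [0.0953 + 0.0252] / 0.1800 = 0.6695 ⇒ 0.67
d₂ = d₁ − σ√T = 0.6695 − 0.1800 = 0.4895 ⇒ 0.49
exp(−qT) = exp(−0.026·1) = 0.9743;  exp(−rT) = exp(−0.035·1) = 0.9656
N(−d₂) = N(-0.49) = 0.3121;  N(−d₁) = N(-0.67) = 0.2514
P = 300·0.9656·0.3121 − 330·0.9743·0.2514 = 90.4091 − 80.8299 = 9.5793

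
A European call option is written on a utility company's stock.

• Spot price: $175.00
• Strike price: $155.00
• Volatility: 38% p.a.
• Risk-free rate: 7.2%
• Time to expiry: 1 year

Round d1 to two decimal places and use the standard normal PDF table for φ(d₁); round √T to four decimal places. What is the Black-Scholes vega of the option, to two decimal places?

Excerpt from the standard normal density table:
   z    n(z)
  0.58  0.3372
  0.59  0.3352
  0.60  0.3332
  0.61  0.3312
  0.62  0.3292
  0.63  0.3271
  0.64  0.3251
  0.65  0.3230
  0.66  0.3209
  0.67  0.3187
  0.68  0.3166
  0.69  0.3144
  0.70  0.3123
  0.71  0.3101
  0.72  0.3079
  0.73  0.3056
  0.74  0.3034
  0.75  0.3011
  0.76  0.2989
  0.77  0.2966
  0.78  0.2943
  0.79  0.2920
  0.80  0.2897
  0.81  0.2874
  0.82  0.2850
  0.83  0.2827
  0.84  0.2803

σ√T = 0.38·√1 = 0.3800
d₁ = [ln(175/155) + (0.072 + ½·0.38²)·1] / (σ√T) = (0.1214 + 0.1442) / 0.3800 = 0.6988 → 0.70
√T = √1 = 1.0000
φ(d₁) = φ(0.70) = 0.3123
vega = S·φ(d₁)·√T = 175·0.3123·1.0000 = 54.6525

54.65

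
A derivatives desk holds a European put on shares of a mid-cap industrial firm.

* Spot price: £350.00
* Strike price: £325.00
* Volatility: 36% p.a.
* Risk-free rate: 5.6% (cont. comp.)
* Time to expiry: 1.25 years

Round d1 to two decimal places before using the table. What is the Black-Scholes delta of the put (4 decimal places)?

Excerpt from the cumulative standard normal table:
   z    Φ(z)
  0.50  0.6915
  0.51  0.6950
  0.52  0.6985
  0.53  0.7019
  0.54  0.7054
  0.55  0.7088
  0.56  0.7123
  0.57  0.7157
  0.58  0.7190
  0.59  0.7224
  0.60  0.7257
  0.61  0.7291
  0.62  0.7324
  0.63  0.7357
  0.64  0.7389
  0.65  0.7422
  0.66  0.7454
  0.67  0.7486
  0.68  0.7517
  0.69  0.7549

σ√T = 0.36·√1.25 = 0.4025
d₁ = [ln(350/325) + (0.056 + 0.36²/2)·1.25] / 0.4025 = [0.0741 + 0.1510] / 0.4025 = 0.5593 ⇒ 0.56
N(d₁) = N(0.56) = 0.7123
Δ_put = N(d₁) − 1 = 0.7123 − 1 = -0.2877

-0.2877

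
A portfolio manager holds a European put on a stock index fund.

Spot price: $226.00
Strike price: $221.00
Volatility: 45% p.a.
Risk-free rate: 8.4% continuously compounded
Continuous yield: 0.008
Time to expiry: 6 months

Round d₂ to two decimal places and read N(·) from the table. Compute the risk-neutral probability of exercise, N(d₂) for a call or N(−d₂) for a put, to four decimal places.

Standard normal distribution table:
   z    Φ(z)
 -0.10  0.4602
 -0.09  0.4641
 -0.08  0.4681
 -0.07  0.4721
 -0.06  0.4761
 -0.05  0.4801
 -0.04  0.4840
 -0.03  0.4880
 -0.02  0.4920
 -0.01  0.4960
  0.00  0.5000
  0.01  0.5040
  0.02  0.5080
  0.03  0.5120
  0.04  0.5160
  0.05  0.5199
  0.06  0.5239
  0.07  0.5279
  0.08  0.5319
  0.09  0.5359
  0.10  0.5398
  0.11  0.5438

0.4880

σ√T = 0.45·√0.5 = 0.3182
d₁ = [ln(226/221) + (0.084 − 0.008 + 0.45²/2)·0.5] / 0.3182 = [0.0224 + 0.0886] / 0.3182 = 0.3488 → 0.35
d₂ = d₁ − σ√T = 0.3488 − 0.3182 = 0.0306 → 0.03
Risk-neutral Pr[S_T < K] = N(−d₂) = N(-0.03) = 0.4880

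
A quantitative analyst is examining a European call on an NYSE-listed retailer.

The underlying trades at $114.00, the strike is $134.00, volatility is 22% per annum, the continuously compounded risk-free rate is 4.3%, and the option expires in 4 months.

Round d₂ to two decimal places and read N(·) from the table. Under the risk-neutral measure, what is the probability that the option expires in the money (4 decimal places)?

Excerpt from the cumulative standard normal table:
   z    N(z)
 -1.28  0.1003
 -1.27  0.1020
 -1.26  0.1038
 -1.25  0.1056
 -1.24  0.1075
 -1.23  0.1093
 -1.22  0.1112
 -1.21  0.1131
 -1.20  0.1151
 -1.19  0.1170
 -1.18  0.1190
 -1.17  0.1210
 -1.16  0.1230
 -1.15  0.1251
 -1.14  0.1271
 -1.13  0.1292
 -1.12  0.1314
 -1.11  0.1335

0.1112

σ√T = 0.22·√0.3333 = 0.1270
d₁ = [ln(114/134) + (0.043 + 0.22²/2)·0.3333] / 0.1270 = [-0.1616 + 0.0224] / 0.1270 = -1.0962 which rounds to -1.10
d₂ = d₁ − σ√T = -1.0962 − 0.1270 = -1.2233 which rounds to -1.22
Pr(exercise) under Q = N(d₂) = 0.1112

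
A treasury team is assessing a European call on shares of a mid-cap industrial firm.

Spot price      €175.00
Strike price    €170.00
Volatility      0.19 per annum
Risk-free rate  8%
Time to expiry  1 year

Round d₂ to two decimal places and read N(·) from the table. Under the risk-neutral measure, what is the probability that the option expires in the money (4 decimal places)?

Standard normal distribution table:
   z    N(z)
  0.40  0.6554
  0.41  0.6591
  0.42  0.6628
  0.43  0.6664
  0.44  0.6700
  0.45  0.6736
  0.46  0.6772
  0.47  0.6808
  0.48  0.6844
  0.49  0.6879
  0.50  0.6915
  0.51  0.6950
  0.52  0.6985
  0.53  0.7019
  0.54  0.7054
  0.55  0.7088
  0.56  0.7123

0.6844

σ√T = 0.19 × 1.0000 = 0.1900
d₁ = [ln(175/170) + (0.08 + 0.19²/2)·1] / 0.1900 = [0.0290 + 0.0980] / 0.1900 = 0.6686 ≈ 0.67
d₂ = d₁ − σ√T = 0.6686 − 0.1900 = 0.4786 ≈ 0.48
Risk-neutral Pr[S_T > K] = N(d₂) = N(0.48) = 0.6844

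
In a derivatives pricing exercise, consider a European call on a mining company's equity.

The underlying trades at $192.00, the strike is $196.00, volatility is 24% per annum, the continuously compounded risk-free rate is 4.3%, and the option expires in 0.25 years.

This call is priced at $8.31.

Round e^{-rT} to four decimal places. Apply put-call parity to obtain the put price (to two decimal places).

$10.21

exp(−rT) = exp(−0.043·0.25) = 0.9893
Put-call parity: C − P = S − K·e^(−rT) = 192 − 196·0.9893 = 192 − 193.9028 = -1.9028
P = C − (C − P) = 8.31 − (-1.9028) = 10.2128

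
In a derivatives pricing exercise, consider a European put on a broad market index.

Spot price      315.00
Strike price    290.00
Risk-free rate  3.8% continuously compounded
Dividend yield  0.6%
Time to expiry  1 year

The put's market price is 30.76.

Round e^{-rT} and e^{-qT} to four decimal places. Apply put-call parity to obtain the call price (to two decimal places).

exp(−qT) = exp(−0.006·1) = 0.9940;  exp(−rT) = exp(−0.038·1) = 0.9627
Put-call parity: C − P = S·e^(−qT) − K·e^(−rT) = 315·0.9940 − 290·0.9627 = 313.1100 − 279.1830 = 33.9270
C = P + (C − P) = 30.76 + (33.9270) = 64.6870

64.69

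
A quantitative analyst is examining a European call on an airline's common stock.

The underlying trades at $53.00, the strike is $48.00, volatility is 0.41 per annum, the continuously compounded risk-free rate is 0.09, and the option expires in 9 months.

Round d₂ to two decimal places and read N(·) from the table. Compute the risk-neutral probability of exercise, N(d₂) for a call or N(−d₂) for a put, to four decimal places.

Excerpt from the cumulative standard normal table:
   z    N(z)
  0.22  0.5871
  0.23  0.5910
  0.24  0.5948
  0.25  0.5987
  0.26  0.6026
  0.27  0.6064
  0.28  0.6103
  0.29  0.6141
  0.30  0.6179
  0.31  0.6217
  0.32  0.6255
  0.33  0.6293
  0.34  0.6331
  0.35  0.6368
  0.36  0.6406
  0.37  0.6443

σ√T = 0.41·√0.75 = 0.3551
d₁ = [ln(53/48) + (0.09 + 0.41²/2)·0.75] / 0.3551 = [0.0991 + 0.1305] / 0.3551 = 0.6467 ⇒ 0.65
d₂ = d₁ − σ√T = 0.6467 − 0.3551 = 0.2916 ⇒ 0.29
Risk-neutral Pr[S_T > K] = N(d₂) = N(0.29) = 0.6141

0.6141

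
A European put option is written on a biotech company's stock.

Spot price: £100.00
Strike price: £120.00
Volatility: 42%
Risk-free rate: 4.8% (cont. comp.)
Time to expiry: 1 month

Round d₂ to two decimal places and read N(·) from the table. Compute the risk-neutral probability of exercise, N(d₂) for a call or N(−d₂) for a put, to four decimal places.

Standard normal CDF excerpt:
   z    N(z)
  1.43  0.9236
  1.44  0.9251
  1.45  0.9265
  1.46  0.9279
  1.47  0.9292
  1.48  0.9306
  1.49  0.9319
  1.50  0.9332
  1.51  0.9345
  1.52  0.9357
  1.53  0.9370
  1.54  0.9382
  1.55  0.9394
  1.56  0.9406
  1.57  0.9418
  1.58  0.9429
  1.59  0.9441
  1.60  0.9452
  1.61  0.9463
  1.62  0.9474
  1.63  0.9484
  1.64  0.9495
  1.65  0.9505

0.9370

T = 0.08333;  σ√T = 0.1212
ln(S/K) + (r + σ²/2)T = ln(100/120) + (0.048 + 0.42²/2)·0.08333 = -0.1823 + 0.0113 = -0.1710
d₁ = -0.1710 / 0.1212 = -1.4101 which rounds to -1.41
d₂ = d₁ − σ√T = -1.4101 − 0.1212 = -1.5314 which rounds to -1.53
Pr(exercise) under Q = N(−d₂) = N(1.53) = 0.9370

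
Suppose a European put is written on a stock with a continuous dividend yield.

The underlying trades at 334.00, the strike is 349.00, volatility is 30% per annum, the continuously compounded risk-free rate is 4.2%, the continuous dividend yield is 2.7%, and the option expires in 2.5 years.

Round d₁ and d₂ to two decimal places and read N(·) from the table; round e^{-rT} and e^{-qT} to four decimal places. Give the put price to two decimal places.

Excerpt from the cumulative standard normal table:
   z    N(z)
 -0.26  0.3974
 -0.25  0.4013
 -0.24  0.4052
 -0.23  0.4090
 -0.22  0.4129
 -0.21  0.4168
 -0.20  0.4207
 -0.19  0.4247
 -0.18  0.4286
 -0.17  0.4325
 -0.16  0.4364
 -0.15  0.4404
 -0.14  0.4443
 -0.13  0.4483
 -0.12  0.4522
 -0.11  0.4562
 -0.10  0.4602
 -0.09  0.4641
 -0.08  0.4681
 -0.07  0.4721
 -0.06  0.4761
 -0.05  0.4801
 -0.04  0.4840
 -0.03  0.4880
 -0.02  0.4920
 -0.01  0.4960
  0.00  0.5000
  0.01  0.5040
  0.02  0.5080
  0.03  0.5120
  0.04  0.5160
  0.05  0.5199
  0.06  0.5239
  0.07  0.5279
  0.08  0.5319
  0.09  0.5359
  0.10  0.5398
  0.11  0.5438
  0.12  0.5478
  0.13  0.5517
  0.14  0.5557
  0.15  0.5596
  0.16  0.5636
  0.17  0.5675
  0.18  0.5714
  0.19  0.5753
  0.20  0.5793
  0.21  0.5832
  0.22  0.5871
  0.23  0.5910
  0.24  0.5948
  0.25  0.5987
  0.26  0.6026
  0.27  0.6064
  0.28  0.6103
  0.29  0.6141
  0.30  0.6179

59.21

T = 2.5;  σ√T = 0.4743
d₁ = [ln(334/349) + (0.042 − 0.027 + 0.3²/2)·2.5] / 0.4743 = [-0.0439 + 0.1500] / 0.4743 = 0.2236 ⇒ 0.22
d₂ = d₁ − σ√T = 0.2236 − 0.4743 = -0.2507 ⇒ -0.25
exp(−qT) = exp(−0.027·2.5) = 0.9347;  exp(−rT) = exp(−0.042·2.5) = 0.9003
N(−d₂) = N(0.25) = 0.5987;  N(−d₁) = N(-0.22) = 0.4129
P = 349·0.9003·0.5987 − 334·0.9347·0.4129 = 188.1144 − 128.9032 = 59.2112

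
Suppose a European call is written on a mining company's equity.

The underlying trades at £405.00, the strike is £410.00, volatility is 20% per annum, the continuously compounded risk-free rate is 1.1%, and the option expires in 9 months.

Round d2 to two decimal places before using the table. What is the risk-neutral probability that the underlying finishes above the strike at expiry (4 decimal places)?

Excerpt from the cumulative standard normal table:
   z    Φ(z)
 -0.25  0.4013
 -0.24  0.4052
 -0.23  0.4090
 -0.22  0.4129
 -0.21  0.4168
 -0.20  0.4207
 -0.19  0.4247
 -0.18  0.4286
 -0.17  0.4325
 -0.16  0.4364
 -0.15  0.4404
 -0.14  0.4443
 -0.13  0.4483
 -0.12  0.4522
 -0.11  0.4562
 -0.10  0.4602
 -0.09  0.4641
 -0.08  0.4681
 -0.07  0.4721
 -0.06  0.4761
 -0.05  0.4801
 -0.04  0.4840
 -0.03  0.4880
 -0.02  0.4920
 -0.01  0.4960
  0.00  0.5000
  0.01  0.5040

σ√T = 0.2 × 0.8660 = 0.1732
ln(S/K) + (r + σ²/2)T = ln(405/410) + (0.011 + 0.2²/2)·0.75 = -0.0123 + 0.0233 = 0.0110
d₁ = 0.0110 / 0.1732 = 0.0634 ⇒ 0.06
d₂ = d₁ − σ√T = 0.0634 − 0.1732 = -0.1098 ⇒ -0.11
Pr(exercise) under Q = N(d₂) = 0.4562

0.4562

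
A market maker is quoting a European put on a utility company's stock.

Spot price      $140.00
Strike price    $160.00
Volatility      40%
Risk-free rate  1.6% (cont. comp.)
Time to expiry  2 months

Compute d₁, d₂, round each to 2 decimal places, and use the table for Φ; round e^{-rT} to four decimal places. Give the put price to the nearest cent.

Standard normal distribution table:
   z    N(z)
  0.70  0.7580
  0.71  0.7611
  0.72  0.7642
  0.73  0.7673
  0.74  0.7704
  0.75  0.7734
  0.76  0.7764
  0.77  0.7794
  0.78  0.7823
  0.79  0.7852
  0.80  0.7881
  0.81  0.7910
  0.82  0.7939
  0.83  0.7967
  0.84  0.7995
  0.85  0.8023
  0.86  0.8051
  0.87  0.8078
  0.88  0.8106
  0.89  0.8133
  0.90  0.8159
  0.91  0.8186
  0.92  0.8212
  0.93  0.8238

$22.36

σ√T = 0.4 × 0.4082 = 0.1633
d₁ = [ln(140/160) + (0.016 + ½·0.4²)·0.1667] / (σ√T) = (-0.1335 + 0.0160) / 0.1633 = -0.7197 → -0.72
d₂ = -0.7197 − 0.1633 = -0.8830 → -0.88
exp(−rT) = exp(−0.016·0.1667) = 0.9973
N(−d₂) = N(0.88) = 0.8106;  N(−d₁) = N(0.72) = 0.7642
P = 160·0.9973·0.8106 − 140·0.7642 = 129.3458 − 106.9880 = 22.3578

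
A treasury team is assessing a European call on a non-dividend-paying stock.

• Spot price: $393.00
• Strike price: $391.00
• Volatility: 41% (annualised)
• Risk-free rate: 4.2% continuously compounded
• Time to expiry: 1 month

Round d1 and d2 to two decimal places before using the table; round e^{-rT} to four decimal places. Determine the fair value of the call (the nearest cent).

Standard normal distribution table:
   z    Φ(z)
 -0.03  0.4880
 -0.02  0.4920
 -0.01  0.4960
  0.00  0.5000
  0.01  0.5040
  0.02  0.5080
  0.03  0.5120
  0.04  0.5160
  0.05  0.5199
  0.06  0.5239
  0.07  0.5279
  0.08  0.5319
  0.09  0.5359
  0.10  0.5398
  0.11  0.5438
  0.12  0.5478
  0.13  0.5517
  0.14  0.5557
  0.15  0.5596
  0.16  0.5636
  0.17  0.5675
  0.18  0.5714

$20.44

σ√T = 0.41·√0.08333 = 0.1184
d₁ = [ln(393/391) + (0.042 + ½·0.41²)·0.08333] / (σ√T) = (0.0051 + 0.0105) / 0.1184 = 0.1319 which rounds to 0.13
d₂ = 0.1319 − 0.1184 = 0.0135 which rounds to 0.01
exp(−rT) = exp(−0.042·0.08333) = 0.9965
N(d₁) = N(0.13) = 0.5517;  N(d₂) = N(0.01) = 0.5040
C = 393·0.5517 − 391·0.9965·0.5040 = 216.8181 − 196.3743 = 20.4438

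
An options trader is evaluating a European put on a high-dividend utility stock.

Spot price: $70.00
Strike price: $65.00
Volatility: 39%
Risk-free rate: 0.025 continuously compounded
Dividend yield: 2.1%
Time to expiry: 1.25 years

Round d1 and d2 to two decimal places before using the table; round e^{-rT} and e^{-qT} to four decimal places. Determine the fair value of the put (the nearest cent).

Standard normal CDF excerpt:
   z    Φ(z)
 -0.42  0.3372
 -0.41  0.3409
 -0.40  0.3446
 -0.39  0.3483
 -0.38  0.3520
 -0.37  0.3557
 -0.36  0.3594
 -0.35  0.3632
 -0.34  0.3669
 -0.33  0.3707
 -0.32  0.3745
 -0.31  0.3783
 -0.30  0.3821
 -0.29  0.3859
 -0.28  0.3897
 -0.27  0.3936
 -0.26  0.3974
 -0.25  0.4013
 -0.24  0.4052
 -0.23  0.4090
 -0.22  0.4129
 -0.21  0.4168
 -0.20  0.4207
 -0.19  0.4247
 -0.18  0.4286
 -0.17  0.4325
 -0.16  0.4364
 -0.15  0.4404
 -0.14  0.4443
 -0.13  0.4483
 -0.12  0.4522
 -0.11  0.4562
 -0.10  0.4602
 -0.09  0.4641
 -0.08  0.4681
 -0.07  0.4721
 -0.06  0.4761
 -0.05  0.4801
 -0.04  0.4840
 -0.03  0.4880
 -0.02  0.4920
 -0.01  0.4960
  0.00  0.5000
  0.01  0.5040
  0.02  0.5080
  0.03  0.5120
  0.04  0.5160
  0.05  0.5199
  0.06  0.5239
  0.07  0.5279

$9.01

T = 1.25;  σ√T = 0.4360
ln(S/K) + (r − q + σ²/2)T = ln(70/65) + (0.025 − 0.021 + 0.39²/2)·1.25 = 0.0741 + 0.1001 = 0.1742
d₁ = 0.1742 / 0.4360 = 0.3994 ⇒ 0.40
d₂ = d₁ − σ√T = 0.3994 − 0.4360 = -0.0366 ⇒ -0.04
exp(−qT) = exp(−0.021·1.25) = 0.9741;  exp(−rT) = exp(−0.025·1.25) = 0.9692
P = 65·0.9692·N(0.04) − 70·0.9741·N(-0.40) = 65·0.9692·0.5160 − 70·0.9741·0.3446 = 32.5070 − 23.4972 = 9.0097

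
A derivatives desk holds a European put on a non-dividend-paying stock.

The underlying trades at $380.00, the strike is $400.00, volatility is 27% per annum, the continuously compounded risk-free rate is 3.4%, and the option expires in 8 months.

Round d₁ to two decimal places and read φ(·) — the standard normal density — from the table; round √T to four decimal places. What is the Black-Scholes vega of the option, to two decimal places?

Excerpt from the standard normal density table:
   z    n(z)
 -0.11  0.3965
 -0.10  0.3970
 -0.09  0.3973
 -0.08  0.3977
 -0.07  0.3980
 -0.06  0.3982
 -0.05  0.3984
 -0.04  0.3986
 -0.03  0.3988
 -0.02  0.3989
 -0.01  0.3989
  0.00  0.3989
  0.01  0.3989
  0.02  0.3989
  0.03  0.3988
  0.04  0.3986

123.77

σ√T = 0.27·√0.6667 = 0.2205
d₁ = [ln(380/400) + (0.034 + 0.27²/2)·0.6667] / 0.2205 = [-0.0513 + 0.0470] / 0.2205 = -0.0196 ≈ -0.02
√T = √0.6667 = 0.8165
φ(d₁) = φ(-0.02) = 0.3989
vega = S·φ(d₁)·√T = 380·0.3989·0.8165 = 123.7667
(Call and put vega coincide under Black-Scholes.)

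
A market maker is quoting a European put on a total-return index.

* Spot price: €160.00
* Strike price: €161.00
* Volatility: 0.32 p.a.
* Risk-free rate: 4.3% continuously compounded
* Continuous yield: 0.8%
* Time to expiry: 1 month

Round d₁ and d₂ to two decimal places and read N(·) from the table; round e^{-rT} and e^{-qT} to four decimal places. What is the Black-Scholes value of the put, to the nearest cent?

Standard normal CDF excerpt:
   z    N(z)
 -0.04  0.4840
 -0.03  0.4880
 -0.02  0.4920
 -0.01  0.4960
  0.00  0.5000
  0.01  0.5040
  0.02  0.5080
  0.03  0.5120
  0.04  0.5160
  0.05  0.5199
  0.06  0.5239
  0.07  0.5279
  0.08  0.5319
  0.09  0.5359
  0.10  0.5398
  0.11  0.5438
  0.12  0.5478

σ√T = 0.32 × 0.2887 = 0.0924
d₁ = [ln(160/161) + (0.043 − 0.008 + 0.32²/2)·0.08333] / 0.0924 = [-0.0062 + 0.0072] / 0.0924 = 0.0103 ⇒ 0.01
d₂ = d₁ − σ√T = 0.0103 − 0.0924 = -0.0821 ⇒ -0.08
e^(−qT) = e^(−0.008·0.08333) = 0.9993;  e^(−rT) = e^(−0.043·0.08333) = 0.9964
N(−d₂) = N(0.08) = 0.5319;  N(−d₁) = N(-0.01) = 0.4960
P = 161·0.9964·0.5319 − 160·0.9993·0.4960 = 85.3276 − 79.3044 = 6.0232

€6.02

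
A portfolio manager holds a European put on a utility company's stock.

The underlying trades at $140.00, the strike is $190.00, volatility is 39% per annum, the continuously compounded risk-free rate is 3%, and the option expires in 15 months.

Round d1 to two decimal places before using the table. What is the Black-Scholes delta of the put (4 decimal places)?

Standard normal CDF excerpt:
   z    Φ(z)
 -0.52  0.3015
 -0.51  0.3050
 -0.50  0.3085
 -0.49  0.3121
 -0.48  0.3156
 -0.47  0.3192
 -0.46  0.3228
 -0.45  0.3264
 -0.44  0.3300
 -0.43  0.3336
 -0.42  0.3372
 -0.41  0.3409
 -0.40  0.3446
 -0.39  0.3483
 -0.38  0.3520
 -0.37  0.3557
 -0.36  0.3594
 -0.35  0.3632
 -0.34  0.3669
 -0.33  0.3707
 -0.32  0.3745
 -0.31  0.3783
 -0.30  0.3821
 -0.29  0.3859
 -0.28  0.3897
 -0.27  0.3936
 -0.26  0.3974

σ√T = 0.39·√1.25 = 0.4360
d₁ = [ln(140/190) + (0.03 + 0.39²/2)·1.25] / 0.4360 = [-0.3054 + 0.1326] / 0.4360 = -0.3963 ≈ -0.40
N(d₁) = N(-0.40) = 0.3446
Δ_put = N(d₁) − 1 = 0.3446 − 1 = -0.6554

-0.6554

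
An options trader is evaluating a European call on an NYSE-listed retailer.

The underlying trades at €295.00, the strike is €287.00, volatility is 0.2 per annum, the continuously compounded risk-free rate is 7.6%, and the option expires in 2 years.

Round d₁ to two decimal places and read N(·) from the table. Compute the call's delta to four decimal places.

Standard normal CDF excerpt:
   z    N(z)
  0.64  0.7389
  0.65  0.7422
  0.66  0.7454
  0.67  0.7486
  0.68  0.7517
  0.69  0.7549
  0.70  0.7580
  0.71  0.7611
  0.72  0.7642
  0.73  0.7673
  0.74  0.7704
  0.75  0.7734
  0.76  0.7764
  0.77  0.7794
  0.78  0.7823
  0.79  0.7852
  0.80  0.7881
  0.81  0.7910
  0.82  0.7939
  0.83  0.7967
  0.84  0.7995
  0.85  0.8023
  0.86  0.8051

0.7823

σ√T = 0.2·√2 = 0.2828
d₁ = [ln(295/287) + (0.076 + 0.2²/2)·2] / 0.2828 = [0.0275 + 0.1920] / 0.2828 = 0.7760 which rounds to 0.78
N(d₁) = N(0.78) = 0.7823
Δ_call = N(d₁) = 0.7823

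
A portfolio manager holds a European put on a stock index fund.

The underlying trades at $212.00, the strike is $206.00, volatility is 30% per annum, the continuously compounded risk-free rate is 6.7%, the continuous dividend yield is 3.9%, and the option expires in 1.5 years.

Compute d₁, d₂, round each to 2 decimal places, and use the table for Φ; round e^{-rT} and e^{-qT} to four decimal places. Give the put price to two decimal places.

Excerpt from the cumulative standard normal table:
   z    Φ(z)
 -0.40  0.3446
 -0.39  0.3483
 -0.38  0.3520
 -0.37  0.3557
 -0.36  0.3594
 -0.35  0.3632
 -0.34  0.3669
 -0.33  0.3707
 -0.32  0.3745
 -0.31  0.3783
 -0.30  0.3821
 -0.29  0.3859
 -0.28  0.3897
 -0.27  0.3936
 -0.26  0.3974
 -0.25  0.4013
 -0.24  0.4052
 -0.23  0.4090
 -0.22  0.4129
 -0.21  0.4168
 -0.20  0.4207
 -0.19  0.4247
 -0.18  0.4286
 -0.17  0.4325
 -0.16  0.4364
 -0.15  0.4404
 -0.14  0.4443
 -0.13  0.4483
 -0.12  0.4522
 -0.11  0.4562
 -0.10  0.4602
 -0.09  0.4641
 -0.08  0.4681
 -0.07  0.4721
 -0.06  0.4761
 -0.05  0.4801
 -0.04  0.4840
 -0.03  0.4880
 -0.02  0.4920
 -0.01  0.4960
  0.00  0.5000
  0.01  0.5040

$22.02

σ√T = 0.3 × 1.2247 = 0.3674
d₁ = [ln(212/206) + (0.067 − 0.039 + 0.3²/2)·1.5] / 0.3674 = [0.0287 + 0.1095] / 0.3674 = 0.3762 → 0.38
d₂ = d₁ − σ√T = 0.3762 − 0.3674 = 0.0087 → 0.01
exp(−qT) = exp(−0.039·1.5) = 0.9432;  exp(−rT) = exp(−0.067·1.5) = 0.9044
N(−d₂) = N(-0.01) = 0.4960;  N(−d₁) = N(-0.38) = 0.3520
P = 206·0.9044·0.4960 − 212·0.9432·0.3520 = 92.4080 − 70.3854 = 22.0226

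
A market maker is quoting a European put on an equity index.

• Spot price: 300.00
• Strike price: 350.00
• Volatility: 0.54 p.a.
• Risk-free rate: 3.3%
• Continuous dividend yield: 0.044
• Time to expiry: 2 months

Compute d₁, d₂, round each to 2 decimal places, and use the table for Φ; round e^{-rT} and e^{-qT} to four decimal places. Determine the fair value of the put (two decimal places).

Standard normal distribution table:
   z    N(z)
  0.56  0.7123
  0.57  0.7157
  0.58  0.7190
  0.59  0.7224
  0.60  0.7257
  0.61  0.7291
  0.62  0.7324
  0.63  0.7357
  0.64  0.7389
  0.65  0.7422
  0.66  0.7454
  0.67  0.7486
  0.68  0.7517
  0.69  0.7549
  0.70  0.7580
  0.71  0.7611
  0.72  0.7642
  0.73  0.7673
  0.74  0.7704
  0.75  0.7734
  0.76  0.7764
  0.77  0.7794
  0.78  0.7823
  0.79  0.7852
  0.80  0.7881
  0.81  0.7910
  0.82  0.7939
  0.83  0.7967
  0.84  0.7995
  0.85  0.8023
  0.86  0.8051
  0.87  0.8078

60.22

σ√T = 0.54 × 0.4082 = 0.2205
d₁ = [ln(300/350) + (0.033 − 0.044 + 0.54²/2)·0.1667] / 0.2205 = [-0.1542 + 0.0225] / 0.2205 = -0.5973 ⇒ -0.60
d₂ = d₁ − σ√T = -0.5973 − 0.2205 = -0.8178 ⇒ -0.82
e^(−qT) = e^(−0.044·0.1667) = 0.9927;  e^(−rT) = e^(−0.033·0.1667) = 0.9945
N(−d₂) = N(0.82) = 0.7939;  N(−d₁) = N(0.60) = 0.7257
P = 350·0.9945·0.7939 − 300·0.9927·0.7257 = 276.3367 − 216.1207 = 60.2160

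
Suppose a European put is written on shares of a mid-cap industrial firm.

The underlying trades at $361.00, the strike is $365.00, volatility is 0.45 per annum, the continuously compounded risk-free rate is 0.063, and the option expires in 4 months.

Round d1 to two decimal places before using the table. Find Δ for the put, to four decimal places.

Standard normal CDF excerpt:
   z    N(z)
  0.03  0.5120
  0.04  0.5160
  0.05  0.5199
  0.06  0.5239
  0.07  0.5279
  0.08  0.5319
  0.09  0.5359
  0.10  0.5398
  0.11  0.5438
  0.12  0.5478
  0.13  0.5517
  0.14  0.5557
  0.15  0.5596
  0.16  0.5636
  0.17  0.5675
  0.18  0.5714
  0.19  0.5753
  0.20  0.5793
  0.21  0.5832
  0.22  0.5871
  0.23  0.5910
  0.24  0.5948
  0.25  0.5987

-0.4325

T = 0.3333;  σ√T = 0.2598
d₁ = [ln(361/365) + (0.063 + ½·0.45²)·0.3333] / (σ√T) = (-0.0110 + 0.0548) / 0.2598 = 0.1683 which rounds to 0.17
N(d₁) = N(0.17) = 0.5675
Δ_put = N(d₁) − 1 = 0.5675 − 1 = -0.4325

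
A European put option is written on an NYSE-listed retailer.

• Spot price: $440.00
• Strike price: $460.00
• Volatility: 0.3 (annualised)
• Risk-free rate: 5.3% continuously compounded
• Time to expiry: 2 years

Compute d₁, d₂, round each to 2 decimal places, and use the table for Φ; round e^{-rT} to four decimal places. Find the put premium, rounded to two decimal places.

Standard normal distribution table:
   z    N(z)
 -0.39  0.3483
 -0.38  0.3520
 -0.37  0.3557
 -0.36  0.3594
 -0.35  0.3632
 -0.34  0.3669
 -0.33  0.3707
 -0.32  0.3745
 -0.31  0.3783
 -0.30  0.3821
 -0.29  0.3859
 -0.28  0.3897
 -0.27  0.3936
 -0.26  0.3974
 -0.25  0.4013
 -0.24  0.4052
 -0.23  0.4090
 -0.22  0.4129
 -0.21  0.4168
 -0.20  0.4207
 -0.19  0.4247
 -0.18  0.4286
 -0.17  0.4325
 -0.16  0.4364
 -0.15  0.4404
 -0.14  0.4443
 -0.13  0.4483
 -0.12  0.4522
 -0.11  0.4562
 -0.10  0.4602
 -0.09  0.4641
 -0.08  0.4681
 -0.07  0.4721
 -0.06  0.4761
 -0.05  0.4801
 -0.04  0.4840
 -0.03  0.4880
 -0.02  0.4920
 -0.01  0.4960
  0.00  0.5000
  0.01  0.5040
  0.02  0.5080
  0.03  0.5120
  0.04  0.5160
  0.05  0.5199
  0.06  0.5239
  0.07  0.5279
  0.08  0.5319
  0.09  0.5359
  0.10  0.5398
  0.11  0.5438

σ√T = 0.3·√2 = 0.4243
d₁ = [ln(440/460) + (0.053 + ½·0.3²)·2] / (σ√T) = (-0.0445 + 0.1960) / 0.4243 = 0.3572 ≈ 0.36
d₂ = 0.3572 − 0.4243 = -0.0671 ≈ -0.07
exp(−rT) = exp(−0.053·2) = 0.8994
N(−d₂) = N(0.07) = 0.5279;  N(−d₁) = N(-0.36) = 0.3594
P = 460·0.8994·0.5279 − 440·0.3594 = 218.4049 − 158.1360 = 60.2689

$60.27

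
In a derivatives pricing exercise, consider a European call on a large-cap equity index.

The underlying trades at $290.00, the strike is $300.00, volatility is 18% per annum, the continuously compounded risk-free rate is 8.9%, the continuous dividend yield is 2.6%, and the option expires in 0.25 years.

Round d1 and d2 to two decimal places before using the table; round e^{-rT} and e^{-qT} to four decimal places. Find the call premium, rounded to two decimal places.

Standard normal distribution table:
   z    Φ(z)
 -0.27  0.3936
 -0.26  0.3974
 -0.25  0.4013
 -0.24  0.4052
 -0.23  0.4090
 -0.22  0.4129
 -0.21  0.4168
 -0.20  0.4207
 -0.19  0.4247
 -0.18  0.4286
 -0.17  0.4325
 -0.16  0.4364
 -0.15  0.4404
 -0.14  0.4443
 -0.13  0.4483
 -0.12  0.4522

T = 0.25;  σ√T = 0.0900
d₁ = [ln(290/300) + (0.089 − 0.026 + ½·0.18²)·0.25] / (σ√T) = (-0.0339 + 0.0198) / 0.0900 = -0.1567 → -0.16
d₂ = -0.1567 − 0.0900 = -0.2467 → -0.25
e^(−qT) = e^(−0.026·0.25) = 0.9935;  e^(−rT) = e^(−0.089·0.25) = 0.9780
C = 290·0.9935·N(-0.16) − 300·0.9780·N(-0.25) = 290·0.9935·0.4364 − 300·0.9780·0.4013 = 125.7334 − 117.7414 = 7.9920

$7.99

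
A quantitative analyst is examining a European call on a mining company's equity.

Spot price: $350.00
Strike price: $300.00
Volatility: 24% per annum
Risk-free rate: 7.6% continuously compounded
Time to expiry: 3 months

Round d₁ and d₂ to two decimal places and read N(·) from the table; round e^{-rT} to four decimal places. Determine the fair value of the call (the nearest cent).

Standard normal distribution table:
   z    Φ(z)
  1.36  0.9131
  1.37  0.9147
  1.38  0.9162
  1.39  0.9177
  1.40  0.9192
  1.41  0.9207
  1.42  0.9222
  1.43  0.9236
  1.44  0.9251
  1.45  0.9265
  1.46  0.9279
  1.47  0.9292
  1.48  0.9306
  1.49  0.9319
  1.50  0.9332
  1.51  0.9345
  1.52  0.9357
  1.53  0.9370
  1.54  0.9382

σ√T = 0.24 × 0.5000 = 0.1200
d₁ = [ln(350/300) + (0.076 + 0.24²/2)·0.25] / 0.1200 = [0.1542 + 0.0262] / 0.1200 = 1.5029 which rounds to 1.50
d₂ = d₁ − σ√T = 1.5029 − 0.1200 = 1.3829 which rounds to 1.38
e^(−rT) = e^(−0.076·0.25) = 0.9812
N(d₁) = N(1.50) = 0.9332;  N(d₂) = N(1.38) = 0.9162
C = 350·0.9332 − 300·0.9812·0.9162 = 326.6200 − 269.6926 = 56.9274

$56.93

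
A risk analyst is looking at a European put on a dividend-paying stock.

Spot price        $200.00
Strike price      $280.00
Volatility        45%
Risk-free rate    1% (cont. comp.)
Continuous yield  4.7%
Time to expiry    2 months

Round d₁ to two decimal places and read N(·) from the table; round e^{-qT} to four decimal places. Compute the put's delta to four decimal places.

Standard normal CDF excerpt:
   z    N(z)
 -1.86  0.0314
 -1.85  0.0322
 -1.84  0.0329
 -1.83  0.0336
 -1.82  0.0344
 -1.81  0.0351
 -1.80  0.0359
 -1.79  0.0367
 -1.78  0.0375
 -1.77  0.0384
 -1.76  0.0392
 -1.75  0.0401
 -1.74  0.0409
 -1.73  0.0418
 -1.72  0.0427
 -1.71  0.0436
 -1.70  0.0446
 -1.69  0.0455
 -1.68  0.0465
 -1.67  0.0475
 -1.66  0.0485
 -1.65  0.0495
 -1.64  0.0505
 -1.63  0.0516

T = 0.1667;  σ√T = 0.1837
ln(S/K) + (r − q + σ²/2)T = ln(200/280) + (0.01 − 0.047 + 0.45²/2)·0.1667 = -0.3365 + 0.0107 = -0.3258
d₁ = -0.3258 / 0.1837 = -1.7732 ⇒ -1.77
N(d₁) = N(-1.77) = 0.0384
Δ_put = e^(−qT)·(N(d₁) − 1) = 0.9922·(0.0384 − 1) = -0.9541

-0.9541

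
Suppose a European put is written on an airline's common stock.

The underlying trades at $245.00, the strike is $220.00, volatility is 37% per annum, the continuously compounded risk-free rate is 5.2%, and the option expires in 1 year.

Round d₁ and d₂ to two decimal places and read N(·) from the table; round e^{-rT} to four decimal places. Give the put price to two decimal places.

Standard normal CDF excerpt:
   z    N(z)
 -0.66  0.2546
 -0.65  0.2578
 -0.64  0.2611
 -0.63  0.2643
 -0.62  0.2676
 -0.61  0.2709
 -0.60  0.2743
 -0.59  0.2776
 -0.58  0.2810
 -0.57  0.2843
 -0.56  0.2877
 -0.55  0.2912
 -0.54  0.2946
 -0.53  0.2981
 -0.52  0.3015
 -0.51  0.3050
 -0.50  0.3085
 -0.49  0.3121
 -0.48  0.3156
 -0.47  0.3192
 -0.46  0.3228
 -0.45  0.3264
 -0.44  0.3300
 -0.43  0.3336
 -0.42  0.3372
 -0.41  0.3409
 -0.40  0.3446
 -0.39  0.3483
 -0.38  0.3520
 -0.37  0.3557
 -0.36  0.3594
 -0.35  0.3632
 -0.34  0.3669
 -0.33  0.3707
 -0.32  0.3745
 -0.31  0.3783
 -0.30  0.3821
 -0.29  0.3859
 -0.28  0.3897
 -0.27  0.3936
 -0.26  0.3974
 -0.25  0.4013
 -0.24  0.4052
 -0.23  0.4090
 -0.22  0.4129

$18.25

σ√T = 0.37·√1 = 0.3700
d₁ = [ln(245/220) + (0.052 + 0.37²/2)·1] / 0.3700 = [0.1076 + 0.1205] / 0.3700 = 0.6164 which rounds to 0.62
d₂ = d₁ − σ√T = 0.6164 − 0.3700 = 0.2464 which rounds to 0.25
exp(−rT) = exp(−0.052·1) = 0.9493
N(−d₂) = N(-0.25) = 0.4013;  N(−d₁) = N(-0.62) = 0.2676
P = 220·0.9493·0.4013 − 245·0.2676 = 83.8099 − 65.5620 = 18.2479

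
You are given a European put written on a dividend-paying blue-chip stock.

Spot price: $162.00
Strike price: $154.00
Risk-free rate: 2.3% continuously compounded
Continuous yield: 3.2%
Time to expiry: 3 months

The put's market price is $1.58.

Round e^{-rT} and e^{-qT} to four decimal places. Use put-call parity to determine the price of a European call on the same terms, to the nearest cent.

e^(−qT) = e^(−0.032·0.25) = 0.9920;  e^(−rT) = e^(−0.023·0.25) = 0.9943
Put-call parity: C − P = S·e^(−qT) − K·e^(−rT) = 162·0.9920 − 154·0.9943 = 160.7040 − 153.1222 = 7.5818
C = P + (C − P) = 1.58 + (7.5818) = 9.1618

$9.16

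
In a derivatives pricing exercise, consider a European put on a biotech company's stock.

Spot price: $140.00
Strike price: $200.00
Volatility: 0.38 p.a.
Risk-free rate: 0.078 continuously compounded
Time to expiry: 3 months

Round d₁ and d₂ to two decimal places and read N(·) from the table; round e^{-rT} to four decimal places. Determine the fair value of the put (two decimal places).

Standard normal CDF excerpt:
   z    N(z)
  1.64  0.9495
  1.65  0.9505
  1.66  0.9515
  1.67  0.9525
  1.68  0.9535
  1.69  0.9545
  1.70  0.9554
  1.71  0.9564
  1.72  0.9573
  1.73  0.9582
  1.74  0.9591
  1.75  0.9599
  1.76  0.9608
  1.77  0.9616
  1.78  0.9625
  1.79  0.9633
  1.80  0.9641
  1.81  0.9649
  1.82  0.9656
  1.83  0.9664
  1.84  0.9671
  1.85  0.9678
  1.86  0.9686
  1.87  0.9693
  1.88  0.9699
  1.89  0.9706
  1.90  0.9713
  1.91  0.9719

σ√T = 0.38·√0.25 = 0.1900
d₁ = [ln(140/200) + (0.078 + 0.38²/2)·0.25] / 0.1900 = [-0.3567 + 0.0376] / 0.1900 = -1.6796 ≈ -1.68
d₂ = d₁ − σ√T = -1.6796 − 0.1900 = -1.8696 ≈ -1.87
exp(−rT) = exp(−0.078·0.25) = 0.9807
P = 200·0.9807·N(1.87) − 140·N(1.68) = 200·0.9807·0.9693 − 140·0.9535 = 190.1185 − 133.4900 = 56.6285

$56.63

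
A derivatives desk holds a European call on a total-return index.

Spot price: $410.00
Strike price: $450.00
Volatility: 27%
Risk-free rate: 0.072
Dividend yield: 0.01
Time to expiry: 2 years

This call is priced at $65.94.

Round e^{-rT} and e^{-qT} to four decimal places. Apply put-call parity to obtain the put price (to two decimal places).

exp(−qT) = exp(−0.01·2) = 0.9802;  exp(−rT) = exp(−0.072·2) = 0.8659
Put-call parity: C − P = S·e^(−qT) − K·e^(−rT) = 410·0.9802 − 450·0.8659 = 401.8820 − 389.6550 = 12.2270
P = C − (C − P) = 65.94 − (12.2270) = 53.7130

$53.71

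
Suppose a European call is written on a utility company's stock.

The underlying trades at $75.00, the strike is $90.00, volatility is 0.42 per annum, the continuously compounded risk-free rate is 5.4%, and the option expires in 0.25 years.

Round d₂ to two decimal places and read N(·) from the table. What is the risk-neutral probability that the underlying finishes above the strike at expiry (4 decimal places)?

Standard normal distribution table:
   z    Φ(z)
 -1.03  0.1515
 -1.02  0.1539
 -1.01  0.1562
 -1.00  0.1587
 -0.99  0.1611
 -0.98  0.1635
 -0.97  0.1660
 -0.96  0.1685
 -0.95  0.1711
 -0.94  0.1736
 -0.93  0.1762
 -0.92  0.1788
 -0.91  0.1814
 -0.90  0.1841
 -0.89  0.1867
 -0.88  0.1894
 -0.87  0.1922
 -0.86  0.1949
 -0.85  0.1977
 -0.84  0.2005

0.1814

σ√T = 0.42·√0.25 = 0.2100
d₁ = [ln(75/90) + (0.054 + 0.42²/2)·0.25] / 0.2100 = [-0.1823 + 0.0355] / 0.2100 = -0.6989 which rounds to -0.70
d₂ = d₁ − σ√T = -0.6989 − 0.2100 = -0.9089 which rounds to -0.91
Risk-neutral Pr[S_T > K] = N(d₂) = N(-0.91) = 0.1814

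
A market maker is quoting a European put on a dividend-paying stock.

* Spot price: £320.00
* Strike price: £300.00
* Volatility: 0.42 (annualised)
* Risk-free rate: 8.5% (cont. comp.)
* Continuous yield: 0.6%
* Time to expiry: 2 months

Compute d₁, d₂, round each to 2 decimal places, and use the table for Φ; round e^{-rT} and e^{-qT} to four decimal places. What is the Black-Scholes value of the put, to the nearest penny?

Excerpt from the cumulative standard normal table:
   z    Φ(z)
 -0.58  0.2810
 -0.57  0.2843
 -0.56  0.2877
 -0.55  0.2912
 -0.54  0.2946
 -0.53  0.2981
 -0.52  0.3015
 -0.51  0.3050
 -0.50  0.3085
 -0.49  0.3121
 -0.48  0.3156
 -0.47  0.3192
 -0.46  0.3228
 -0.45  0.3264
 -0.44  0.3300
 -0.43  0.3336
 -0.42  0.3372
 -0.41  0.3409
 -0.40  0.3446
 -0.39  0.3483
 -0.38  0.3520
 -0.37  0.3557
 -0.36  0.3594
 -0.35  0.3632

σ√T = 0.42 × 0.4082 = 0.1715
d₁ = [ln(320/300) + (0.085 − 0.006 + ½·0.42²)·0.1667] / (σ√T) = (0.0645 + 0.0279) / 0.1715 = 0.5389 which rounds to 0.54
d₂ = 0.5389 − 0.1715 = 0.3675 which rounds to 0.37
exp(−qT) = exp(−0.006·0.1667) = 0.9990;  exp(−rT) = exp(−0.085·0.1667) = 0.9859
P = 300·0.9859·N(-0.37) − 320·0.9990·N(-0.54) = 300·0.9859·0.3557 − 320·0.9990·0.2946 = 105.2054 − 94.1777 = 11.0277

£11.03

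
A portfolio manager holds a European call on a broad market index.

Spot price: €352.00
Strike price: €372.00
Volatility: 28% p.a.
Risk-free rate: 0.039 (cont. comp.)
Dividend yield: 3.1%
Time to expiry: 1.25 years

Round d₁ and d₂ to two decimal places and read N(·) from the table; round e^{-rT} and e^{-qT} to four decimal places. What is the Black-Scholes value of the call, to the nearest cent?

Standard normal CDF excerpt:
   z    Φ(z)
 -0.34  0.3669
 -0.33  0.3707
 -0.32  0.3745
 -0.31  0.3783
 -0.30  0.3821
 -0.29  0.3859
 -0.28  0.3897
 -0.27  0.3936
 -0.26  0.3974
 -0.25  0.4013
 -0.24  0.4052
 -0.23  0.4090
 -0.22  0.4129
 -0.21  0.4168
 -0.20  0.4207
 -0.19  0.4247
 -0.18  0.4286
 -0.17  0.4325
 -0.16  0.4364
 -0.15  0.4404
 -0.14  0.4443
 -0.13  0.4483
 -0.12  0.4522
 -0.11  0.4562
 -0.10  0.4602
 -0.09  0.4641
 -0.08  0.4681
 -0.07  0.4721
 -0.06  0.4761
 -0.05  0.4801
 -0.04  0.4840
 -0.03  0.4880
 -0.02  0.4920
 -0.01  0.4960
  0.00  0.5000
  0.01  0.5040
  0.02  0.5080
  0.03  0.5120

σ√T = 0.28·√1.25 = 0.3130
ln(S/K) + (r − q + σ²/2)T = ln(352/372) + (0.039 − 0.031 + 0.28²/2)·1.25 = -0.0553 + 0.0590 = 0.0037
d₁ = 0.0037 / 0.3130 = 0.0119 which rounds to 0.01
d₂ = d₁ − σ√T = 0.0119 − 0.3130 = -0.3011 which rounds to -0.30
exp(−qT) = exp(−0.031·1.25) = 0.9620;  exp(−rT) = exp(−0.039·1.25) = 0.9524
N(d₁) = N(0.01) = 0.5040;  N(d₂) = N(-0.30) = 0.3821
C = 352·0.9620·0.5040 − 372·0.9524·0.3821 = 170.6665 − 135.3753 = 35.2912

€35.29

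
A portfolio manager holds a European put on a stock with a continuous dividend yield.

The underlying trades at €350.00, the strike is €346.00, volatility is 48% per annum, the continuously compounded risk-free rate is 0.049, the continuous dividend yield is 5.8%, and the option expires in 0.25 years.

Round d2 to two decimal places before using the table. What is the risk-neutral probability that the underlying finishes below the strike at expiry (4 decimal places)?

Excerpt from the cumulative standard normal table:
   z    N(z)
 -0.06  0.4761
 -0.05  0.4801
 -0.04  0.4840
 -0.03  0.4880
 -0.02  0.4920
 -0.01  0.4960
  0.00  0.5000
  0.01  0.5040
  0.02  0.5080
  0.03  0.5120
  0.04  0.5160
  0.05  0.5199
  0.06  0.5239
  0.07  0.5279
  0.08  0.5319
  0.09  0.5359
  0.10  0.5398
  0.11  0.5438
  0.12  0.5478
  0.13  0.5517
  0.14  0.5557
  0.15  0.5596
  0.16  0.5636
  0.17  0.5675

σ√T = 0.48·√0.25 = 0.2400
d₁ = [ln(350/346) + (0.049 − 0.058 + ½·0.48²)·0.25] / (σ√T) = (0.0115 + 0.0265) / 0.2400 = 0.1585 ⇒ 0.16
d₂ = 0.1585 − 0.2400 = -0.0815 ⇒ -0.08
Risk-neutral Pr[S_T < K] = N(−d₂) = N(0.08) = 0.5319

0.5319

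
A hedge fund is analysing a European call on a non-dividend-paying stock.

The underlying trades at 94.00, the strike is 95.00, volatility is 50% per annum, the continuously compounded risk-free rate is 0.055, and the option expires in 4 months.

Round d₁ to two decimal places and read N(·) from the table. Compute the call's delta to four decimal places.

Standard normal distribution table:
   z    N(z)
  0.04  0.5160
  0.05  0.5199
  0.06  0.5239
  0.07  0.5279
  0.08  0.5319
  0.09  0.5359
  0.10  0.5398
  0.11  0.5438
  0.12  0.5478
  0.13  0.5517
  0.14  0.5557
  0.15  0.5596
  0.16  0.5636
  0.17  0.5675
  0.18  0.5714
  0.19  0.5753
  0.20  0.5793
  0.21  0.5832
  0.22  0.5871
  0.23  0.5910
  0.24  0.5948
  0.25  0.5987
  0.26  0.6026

T = 0.3333;  σ√T = 0.2887
d₁ = [ln(94/95) + (0.055 + 0.5²/2)·0.3333] / 0.2887 = [-0.0106 + 0.0600] / 0.2887 = 0.1712 which rounds to 0.17
N(d₁) = N(0.17) = 0.5675
Δ_call = N(d₁) = 0.5675

0.5675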